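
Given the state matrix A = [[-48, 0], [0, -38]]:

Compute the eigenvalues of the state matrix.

For diagonal matrix, eigenvalues are diagonal entries: λ₁ = -48, λ₂ = -38.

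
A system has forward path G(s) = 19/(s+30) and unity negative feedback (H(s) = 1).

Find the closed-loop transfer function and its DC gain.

T(s) = G/(1+GH) = [19/(s+30)] / [1 + 19/(s+30)] = 19/(s+30+19) = 19/(s+49). DC gain = 19/49 = 0.3878.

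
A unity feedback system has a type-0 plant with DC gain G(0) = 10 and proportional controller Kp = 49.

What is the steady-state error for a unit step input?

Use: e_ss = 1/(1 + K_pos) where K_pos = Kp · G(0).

K_pos = Kp · G(0) = 49 × 10 = 490. e_ss = 1/(1 + 490) = 0.0020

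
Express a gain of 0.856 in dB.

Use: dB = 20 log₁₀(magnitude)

dB = 20 log₁₀(0.856) = -1.4 dB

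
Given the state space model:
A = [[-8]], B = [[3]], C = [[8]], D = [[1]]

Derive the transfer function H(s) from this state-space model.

(sI - A)⁻¹ = 1/(s + 8). H(s) = 8×3/(s + 8) + 1 = (s + 32)/(s + 8).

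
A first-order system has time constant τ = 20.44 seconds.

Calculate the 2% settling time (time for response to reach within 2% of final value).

For first-order system, 2% settling time ≈ 4τ = 4 × 20.44 = 81.76 s.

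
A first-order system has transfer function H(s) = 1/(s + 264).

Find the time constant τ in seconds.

For H(s) = 1/(s + 1/τ), the pole is at -1/τ = -264, so τ = 1/264 = 0.0038 s.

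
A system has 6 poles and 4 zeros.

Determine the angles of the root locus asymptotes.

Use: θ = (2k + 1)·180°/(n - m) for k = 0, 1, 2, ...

n - m = 6 - 4 = 2. Angles: θk = (2k + 1)·180°/2 = 90°, 270°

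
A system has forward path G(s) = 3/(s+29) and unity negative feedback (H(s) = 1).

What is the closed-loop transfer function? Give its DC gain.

T(s) = G/(1+GH) = [3/(s+29)] / [1 + 3/(s+29)] = 3/(s+29+3) = 3/(s+32). DC gain = 3/32 = 0.09375.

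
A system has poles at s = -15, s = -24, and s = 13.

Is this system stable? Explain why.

Pole(s) at s = 13 are not in the left half-plane. System is unstable.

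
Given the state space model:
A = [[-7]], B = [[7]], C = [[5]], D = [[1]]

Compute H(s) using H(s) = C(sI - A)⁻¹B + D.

(sI - A)⁻¹ = 1/(s + 7). H(s) = 5×7/(s + 7) + 1 = (s + 42)/(s + 7).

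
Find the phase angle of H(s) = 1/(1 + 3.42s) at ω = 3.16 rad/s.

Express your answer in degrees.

Phase = -arctan(ωτ) = -arctan(3.16 × 3.42) = -84.7°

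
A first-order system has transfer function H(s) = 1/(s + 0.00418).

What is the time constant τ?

For H(s) = 1/(s + 1/τ), the pole is at -1/τ = -0.00418, so τ = 1/0.00418 = 239.2 s.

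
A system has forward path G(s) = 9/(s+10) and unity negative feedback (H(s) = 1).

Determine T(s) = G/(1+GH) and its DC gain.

T(s) = G/(1+GH) = [9/(s+10)] / [1 + 9/(s+10)] = 9/(s+10+9) = 9/(s+19). DC gain = 9/19 = 0.4737.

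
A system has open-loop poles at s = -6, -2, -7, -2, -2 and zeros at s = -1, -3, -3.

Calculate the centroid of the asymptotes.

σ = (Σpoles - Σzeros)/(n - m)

σ = (Σpoles - Σzeros)/(n - m) = (-19 - (-7))/(5 - 3) = -12/2 = -6.0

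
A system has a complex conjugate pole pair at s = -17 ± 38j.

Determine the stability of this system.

Real part of poles is -17 (< 0, left half-plane). Stable.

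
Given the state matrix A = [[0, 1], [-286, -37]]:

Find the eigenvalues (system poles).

det(A - λI) = λ² - (-37)λ + 286 = (λ - (-11))(λ - (-26)). Eigenvalues: -11, -26.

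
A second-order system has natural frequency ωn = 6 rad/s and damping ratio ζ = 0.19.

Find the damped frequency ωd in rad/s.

ωd = ωn√(1 - ζ²) = 6√(1 - 0.19²) = 5.89 rad/s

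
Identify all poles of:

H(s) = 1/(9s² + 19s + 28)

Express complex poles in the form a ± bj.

Discriminant = 19² - 4×9×28 = 361 - 1008 = -647 < 0, so the poles are a complex conjugate pair s = (-19 ± j√647)/(2×9). Real part = -19/(2×9) = -19/18 ≈ -1.0556; imaginary part = ±√647/(2×9) ≈ 1.4131. Poles: s = -1.0556 ± 1.4131j.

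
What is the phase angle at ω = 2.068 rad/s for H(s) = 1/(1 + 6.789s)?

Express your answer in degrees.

Phase = -arctan(ωτ) = -arctan(2.068 × 6.789) = -85.9°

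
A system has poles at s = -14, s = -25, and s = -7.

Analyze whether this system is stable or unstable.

All poles are in the left half-plane. System is stable.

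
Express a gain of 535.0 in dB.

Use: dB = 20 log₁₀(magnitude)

dB = 20 log₁₀(535.0) = 54.6 dB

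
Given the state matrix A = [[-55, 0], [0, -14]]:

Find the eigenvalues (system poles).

For diagonal matrix, eigenvalues are diagonal entries: λ₁ = -55, λ₂ = -14.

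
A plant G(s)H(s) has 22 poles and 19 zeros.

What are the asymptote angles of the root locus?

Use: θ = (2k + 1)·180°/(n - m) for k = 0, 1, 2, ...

n - m = 22 - 19 = 3. Angles: θk = (2k + 1)·180°/3 = 60°, 180°, 300°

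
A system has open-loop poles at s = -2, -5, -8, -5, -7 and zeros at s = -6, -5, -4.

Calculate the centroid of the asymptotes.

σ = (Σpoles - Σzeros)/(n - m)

σ = (Σpoles - Σzeros)/(n - m) = (-27 - (-15))/(5 - 3) = -12/2 = -6.0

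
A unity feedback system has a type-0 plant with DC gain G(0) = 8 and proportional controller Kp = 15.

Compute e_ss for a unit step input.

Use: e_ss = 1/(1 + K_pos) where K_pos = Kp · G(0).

K_pos = Kp · G(0) = 15 × 8 = 120. e_ss = 1/(1 + 120) = 0.0083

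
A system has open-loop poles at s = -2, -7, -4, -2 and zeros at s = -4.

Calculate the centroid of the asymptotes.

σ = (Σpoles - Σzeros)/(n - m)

σ = (Σpoles - Σzeros)/(n - m) = (-15 - (-4))/(4 - 1) = -11/3 = -3.67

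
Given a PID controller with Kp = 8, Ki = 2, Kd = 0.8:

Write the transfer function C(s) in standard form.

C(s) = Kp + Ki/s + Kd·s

Substituting values: C(s) = 8 + 2/s + 0.8s = (0.8s² + 8s + 2)/s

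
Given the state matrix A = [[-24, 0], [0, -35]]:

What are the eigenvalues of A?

For diagonal matrix, eigenvalues are diagonal entries: λ₁ = -24, λ₂ = -35.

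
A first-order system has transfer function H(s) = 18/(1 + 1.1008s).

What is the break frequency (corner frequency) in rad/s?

Corner frequency = 1/τ = 1/1.1008 = 0.908 rad/s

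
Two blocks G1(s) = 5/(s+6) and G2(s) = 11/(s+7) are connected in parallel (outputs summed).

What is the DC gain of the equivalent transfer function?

Parallel: G_eq = G1 + G2. DC gain = G1(0) + G2(0) = 5/6 + 11/7 = 0.8333 + 1.5714 = 2.4048.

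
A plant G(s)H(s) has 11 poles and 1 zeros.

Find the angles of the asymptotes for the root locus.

n - m = 11 - 1 = 10. Angles: θk = (2k + 1)·180°/10 = 18°, 54°, 90°, 126°, 162°, 198°, 234°, 270°, 306°, 342°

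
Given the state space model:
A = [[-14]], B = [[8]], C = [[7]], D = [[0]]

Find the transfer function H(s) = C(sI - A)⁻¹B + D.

(sI - A)⁻¹ = 1/(s + 14). H(s) = 7 × 8/(s + 14) + 0 = 56/(s + 14).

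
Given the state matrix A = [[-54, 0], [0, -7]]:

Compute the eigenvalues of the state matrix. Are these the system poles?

For diagonal matrix, eigenvalues are diagonal entries: λ₁ = -54, λ₂ = -7. Eigenvalues of A = system poles.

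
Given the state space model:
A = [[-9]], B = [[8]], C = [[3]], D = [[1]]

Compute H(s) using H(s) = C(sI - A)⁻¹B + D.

(sI - A)⁻¹ = 1/(s + 9). H(s) = 3×8/(s + 9) + 1 = (s + 33)/(s + 9).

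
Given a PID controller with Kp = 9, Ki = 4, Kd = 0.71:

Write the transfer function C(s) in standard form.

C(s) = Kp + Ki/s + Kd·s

Substituting values: C(s) = 9 + 4/s + 0.71s = (0.71s² + 9s + 4)/s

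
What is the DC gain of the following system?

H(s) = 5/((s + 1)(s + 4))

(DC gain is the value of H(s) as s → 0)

DC gain = H(0) = 5/(1 × 4) = 5/4 = 1.25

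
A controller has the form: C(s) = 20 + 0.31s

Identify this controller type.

This is a Proportional-Derivative (PD) controller.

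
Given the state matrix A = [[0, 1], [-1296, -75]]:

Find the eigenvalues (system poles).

det(A - λI) = λ² - (-75)λ + 1296 = (λ - (-27))(λ - (-48)). Eigenvalues: -27, -48.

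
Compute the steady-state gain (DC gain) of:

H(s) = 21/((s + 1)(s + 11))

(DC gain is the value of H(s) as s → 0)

DC gain = H(0) = 21/(1 × 11) = 21/11 = 1.9091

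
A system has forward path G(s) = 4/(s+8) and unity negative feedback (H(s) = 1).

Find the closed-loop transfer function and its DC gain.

T(s) = G/(1+GH) = [4/(s+8)] / [1 + 4/(s+8)] = 4/(s+8+4) = 4/(s+12). DC gain = 4/12 = 0.3333.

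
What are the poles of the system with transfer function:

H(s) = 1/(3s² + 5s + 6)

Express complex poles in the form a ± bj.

Discriminant = 5² - 4×3×6 = 25 - 72 = -47 < 0, so the poles are a complex conjugate pair s = (-5 ± j√47)/(2×3). Real part = -5/(2×3) = -5/6 ≈ -0.8333; imaginary part = ±√47/(2×3) ≈ 1.1426. Poles: s = -0.8333 ± 1.1426j.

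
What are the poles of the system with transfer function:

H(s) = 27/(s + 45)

Pole is where denominator = 0: s + 45 = 0, so s = -45.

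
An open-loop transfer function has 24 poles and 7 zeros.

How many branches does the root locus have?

Root locus has n branches where n = number of poles = 24.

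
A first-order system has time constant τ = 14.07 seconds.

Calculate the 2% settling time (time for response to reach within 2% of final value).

For first-order system, 2% settling time ≈ 4τ = 4 × 14.07 = 56.28 s.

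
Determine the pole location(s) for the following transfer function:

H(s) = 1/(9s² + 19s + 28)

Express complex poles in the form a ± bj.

Discriminant = 19² - 4×9×28 = 361 - 1008 = -647 < 0, so the poles are a complex conjugate pair s = (-19 ± j√647)/(2×9). Real part = -19/(2×9) = -19/18 ≈ -1.0556; imaginary part = ±√647/(2×9) ≈ 1.4131. Poles: s = -1.0556 ± 1.4131j.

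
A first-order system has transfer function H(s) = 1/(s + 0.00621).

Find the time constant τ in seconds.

For H(s) = 1/(s + 1/τ), the pole is at -1/τ = -0.00621, so τ = 1/0.00621 = 161 s.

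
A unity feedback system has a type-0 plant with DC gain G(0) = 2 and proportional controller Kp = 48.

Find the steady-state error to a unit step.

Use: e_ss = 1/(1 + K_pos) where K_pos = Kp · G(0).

K_pos = Kp · G(0) = 48 × 2 = 96. e_ss = 1/(1 + 96) = 0.0103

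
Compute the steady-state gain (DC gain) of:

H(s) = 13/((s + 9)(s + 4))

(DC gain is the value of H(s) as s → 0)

DC gain = H(0) = 13/(9 × 4) = 13/36 = 0.3611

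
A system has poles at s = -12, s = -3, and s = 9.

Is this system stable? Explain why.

Pole(s) at s = 9 are not in the left half-plane. System is unstable.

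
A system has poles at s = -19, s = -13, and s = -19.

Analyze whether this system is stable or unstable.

All poles are in the left half-plane. System is stable.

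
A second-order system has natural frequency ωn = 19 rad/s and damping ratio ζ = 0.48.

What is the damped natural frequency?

ωd = ωn√(1 - ζ²) = 19√(1 - 0.48²) = 16.67 rad/s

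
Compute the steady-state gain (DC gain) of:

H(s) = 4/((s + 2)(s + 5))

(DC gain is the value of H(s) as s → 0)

DC gain = H(0) = 4/(2 × 5) = 4/10 = 0.4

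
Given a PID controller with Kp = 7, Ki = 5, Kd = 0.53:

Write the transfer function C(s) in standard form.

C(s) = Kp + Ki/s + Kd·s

Substituting values: C(s) = 7 + 5/s + 0.53s = (0.53s² + 7s + 5)/s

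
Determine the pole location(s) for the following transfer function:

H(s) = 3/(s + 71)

Pole is where denominator = 0: s + 71 = 0, so s = -71.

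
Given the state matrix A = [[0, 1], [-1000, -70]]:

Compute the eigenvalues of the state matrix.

det(A - λI) = λ² - (-70)λ + 1000 = (λ - (-50))(λ - (-20)). Eigenvalues: -50, -20.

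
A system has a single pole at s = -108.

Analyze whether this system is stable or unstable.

Pole at s = -108 is in the left half-plane. Stable.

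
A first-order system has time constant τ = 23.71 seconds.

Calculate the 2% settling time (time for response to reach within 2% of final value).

For first-order system, 2% settling time ≈ 4τ = 4 × 23.71 = 94.84 s.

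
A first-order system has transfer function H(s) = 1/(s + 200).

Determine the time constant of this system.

For H(s) = 1/(s + 1/τ), the pole is at -1/τ = -200, so τ = 1/200 = 0.005 s.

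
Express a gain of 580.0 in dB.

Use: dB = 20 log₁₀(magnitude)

dB = 20 log₁₀(580.0) = 55.3 dB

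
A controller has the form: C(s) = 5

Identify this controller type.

This is a Proportional (P) controller.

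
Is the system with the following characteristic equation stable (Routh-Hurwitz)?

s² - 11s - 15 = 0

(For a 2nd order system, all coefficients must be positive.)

Coefficients: 1, -11, -15. b=-11, c=-15 not positive, so system is unstable.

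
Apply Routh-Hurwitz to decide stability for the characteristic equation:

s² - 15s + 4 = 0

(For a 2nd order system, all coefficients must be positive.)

Coefficients: 1, -15, 4. b=-15 not positive, so system is unstable.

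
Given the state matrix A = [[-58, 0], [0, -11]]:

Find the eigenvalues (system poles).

For diagonal matrix, eigenvalues are diagonal entries: λ₁ = -58, λ₂ = -11.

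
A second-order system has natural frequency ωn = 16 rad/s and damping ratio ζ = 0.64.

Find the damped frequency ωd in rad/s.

ωd = ωn√(1 - ζ²) = 16√(1 - 0.64²) = 12.29 rad/s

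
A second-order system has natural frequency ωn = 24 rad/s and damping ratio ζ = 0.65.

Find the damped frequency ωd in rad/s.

ωd = ωn√(1 - ζ²) = 24√(1 - 0.65²) = 18.24 rad/s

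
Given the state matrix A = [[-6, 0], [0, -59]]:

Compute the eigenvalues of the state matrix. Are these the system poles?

For diagonal matrix, eigenvalues are diagonal entries: λ₁ = -6, λ₂ = -59. Eigenvalues of A = system poles.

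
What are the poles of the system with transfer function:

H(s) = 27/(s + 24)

Pole is where denominator = 0: s + 24 = 0, so s = -24.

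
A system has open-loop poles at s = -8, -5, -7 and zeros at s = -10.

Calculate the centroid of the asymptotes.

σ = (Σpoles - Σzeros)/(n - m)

σ = (Σpoles - Σzeros)/(n - m) = (-20 - (-10))/(3 - 1) = -10/2 = -5.0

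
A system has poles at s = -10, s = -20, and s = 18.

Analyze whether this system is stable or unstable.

Pole(s) at s = 18 are not in the left half-plane. System is unstable.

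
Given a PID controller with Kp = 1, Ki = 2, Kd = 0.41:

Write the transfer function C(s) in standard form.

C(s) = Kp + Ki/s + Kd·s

Substituting values: C(s) = 1 + 2/s + 0.41s = (0.41s² + s + 2)/s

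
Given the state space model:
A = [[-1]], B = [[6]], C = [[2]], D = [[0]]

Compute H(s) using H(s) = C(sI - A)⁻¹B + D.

(sI - A)⁻¹ = 1/(s + 1). H(s) = 2 × 6/(s + 1) + 0 = 12/(s + 1).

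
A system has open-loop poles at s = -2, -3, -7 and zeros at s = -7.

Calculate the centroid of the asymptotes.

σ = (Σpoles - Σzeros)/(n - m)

σ = (Σpoles - Σzeros)/(n - m) = (-12 - (-7))/(3 - 1) = -5/2 = -2.5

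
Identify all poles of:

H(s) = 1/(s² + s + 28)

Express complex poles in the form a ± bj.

Discriminant = 1² - 4×1×28 = 1 - 112 = -111 < 0, so the poles are a complex conjugate pair s = (-1 ± j√111)/(2×1). Real part = -1/(2×1) = -1/2 = -0.5; imaginary part = ±√111/(2×1) ≈ 5.2678. Poles: s = -0.5 ± 5.2678j.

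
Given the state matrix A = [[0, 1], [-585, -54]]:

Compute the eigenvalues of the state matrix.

det(A - λI) = λ² - (-54)λ + 585 = (λ - (-39))(λ - (-15)). Eigenvalues: -39, -15.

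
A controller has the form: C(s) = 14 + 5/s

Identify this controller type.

This is a Proportional-Integral (PI) controller.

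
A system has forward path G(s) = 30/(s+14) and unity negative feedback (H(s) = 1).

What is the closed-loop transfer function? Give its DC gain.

T(s) = G/(1+GH) = [30/(s+14)] / [1 + 30/(s+14)] = 30/(s+14+30) = 30/(s+44). DC gain = 30/44 = 0.6818.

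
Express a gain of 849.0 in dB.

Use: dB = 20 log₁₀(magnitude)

dB = 20 log₁₀(849.0) = 58.6 dB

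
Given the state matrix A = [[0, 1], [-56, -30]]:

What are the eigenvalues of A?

det(A - λI) = λ² - (-30)λ + 56 = (λ - (-2))(λ - (-28)). Eigenvalues: -2, -28.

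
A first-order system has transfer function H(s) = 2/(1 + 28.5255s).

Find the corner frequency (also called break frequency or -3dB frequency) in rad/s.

Corner frequency = 1/τ = 1/28.5255 = 0.035 rad/s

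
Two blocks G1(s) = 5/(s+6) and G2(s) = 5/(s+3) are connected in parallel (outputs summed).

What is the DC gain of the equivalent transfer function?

Parallel: G_eq = G1 + G2. DC gain = G1(0) + G2(0) = 5/6 + 5/3 = 0.8333 + 1.6667 = 2.5.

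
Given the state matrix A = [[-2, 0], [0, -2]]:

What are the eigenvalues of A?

For diagonal matrix, eigenvalues are diagonal entries: λ₁ = -2, λ₂ = -2.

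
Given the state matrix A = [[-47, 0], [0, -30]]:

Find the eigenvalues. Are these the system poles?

For diagonal matrix, eigenvalues are diagonal entries: λ₁ = -47, λ₂ = -30. Eigenvalues of A = system poles.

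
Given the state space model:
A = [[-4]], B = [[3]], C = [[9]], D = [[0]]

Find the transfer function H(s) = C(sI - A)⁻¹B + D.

(sI - A)⁻¹ = 1/(s + 4). H(s) = 9 × 3/(s + 4) + 0 = 27/(s + 4).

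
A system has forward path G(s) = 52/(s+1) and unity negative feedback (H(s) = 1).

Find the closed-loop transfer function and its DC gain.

T(s) = G/(1+GH) = [52/(s+1)] / [1 + 52/(s+1)] = 52/(s+1+52) = 52/(s+53). DC gain = 52/53 = 0.9811.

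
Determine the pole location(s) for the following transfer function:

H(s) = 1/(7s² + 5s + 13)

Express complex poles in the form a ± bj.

Discriminant = 5² - 4×7×13 = 25 - 364 = -339 < 0, so the poles are a complex conjugate pair s = (-5 ± j√339)/(2×7). Real part = -5/(2×7) = -5/14 ≈ -0.3571; imaginary part = ±√339/(2×7) ≈ 1.3151. Poles: s = -0.3571 ± 1.3151j.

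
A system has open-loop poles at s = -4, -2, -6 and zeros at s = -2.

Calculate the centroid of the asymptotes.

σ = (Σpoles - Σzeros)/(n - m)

σ = (Σpoles - Σzeros)/(n - m) = (-12 - (-2))/(3 - 1) = -10/2 = -5.0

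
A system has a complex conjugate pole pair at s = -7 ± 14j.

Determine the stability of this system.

Real part of poles is -7 (< 0, left half-plane). Stable.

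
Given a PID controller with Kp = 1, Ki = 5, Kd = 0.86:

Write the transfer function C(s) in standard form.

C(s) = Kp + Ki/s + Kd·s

Substituting values: C(s) = 1 + 5/s + 0.86s = (0.86s² + s + 5)/s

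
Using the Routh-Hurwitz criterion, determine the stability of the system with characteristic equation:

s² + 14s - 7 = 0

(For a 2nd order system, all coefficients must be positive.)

Coefficients: 1, 14, -7. c=-7 not positive, so system is unstable.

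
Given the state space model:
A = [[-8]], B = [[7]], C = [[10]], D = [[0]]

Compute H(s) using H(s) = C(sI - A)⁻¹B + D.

(sI - A)⁻¹ = 1/(s + 8). H(s) = 10 × 7/(s + 8) + 0 = 70/(s + 8).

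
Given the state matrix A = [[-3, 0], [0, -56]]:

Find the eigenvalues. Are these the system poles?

For diagonal matrix, eigenvalues are diagonal entries: λ₁ = -3, λ₂ = -56. Eigenvalues of A = system poles.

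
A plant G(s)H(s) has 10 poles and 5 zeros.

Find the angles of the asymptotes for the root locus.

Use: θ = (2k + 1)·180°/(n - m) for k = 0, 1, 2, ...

n - m = 10 - 5 = 5. Angles: θk = (2k + 1)·180°/5 = 36°, 108°, 180°, 252°, 324°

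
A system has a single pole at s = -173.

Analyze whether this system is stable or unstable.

Pole at s = -173 is in the left half-plane. Stable.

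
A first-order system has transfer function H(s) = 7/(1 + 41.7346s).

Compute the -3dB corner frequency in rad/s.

Corner frequency = 1/τ = 1/41.7346 = 0.024 rad/s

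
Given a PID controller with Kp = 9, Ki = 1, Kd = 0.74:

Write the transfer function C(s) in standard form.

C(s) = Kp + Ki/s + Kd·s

Substituting values: C(s) = 9 + 1/s + 0.74s = (0.74s² + 9s + 1)/s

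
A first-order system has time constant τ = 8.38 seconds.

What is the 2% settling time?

For first-order system, 2% settling time ≈ 4τ = 4 × 8.38 = 33.52 s.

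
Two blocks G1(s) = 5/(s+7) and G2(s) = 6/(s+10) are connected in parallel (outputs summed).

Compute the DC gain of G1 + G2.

Parallel: G_eq = G1 + G2. DC gain = G1(0) + G2(0) = 5/7 + 6/10 = 0.7143 + 0.6 = 1.3143.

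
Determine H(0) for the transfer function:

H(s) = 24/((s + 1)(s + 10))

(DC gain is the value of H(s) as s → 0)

DC gain = H(0) = 24/(1 × 10) = 24/10 = 2.4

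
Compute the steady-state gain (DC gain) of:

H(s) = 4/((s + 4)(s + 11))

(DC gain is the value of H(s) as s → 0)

DC gain = H(0) = 4/(4 × 11) = 4/44 = 0.0909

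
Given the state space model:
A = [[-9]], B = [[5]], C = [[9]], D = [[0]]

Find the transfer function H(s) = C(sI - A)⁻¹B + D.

(sI - A)⁻¹ = 1/(s + 9). H(s) = 9 × 5/(s + 9) + 0 = 45/(s + 9).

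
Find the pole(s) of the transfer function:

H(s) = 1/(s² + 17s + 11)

Discriminant = 17² - 4×1×11 = 289 - 44 = 245 > 0, so two distinct real poles. Using quadratic formula: s = (-17 ± √245)/(2×1) = (-17 ± √245)/2, with √245 ≈ 15.6525. s₁ ≈ -0.6738, s₂ ≈ -16.3262. Poles: s₁ = -0.6738, s₂ = -16.3262.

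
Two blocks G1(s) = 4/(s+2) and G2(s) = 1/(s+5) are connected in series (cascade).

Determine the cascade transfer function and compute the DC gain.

Series: multiply transfer functions. G_eq = 4/(s+2) × 1/(s+5) = 4/((s+2)(s+5)). DC gain = 4/(2×5) = 0.4.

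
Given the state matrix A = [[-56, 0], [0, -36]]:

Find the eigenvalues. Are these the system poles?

For diagonal matrix, eigenvalues are diagonal entries: λ₁ = -56, λ₂ = -36. Eigenvalues of A = system poles.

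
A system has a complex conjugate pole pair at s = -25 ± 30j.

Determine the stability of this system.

Real part of poles is -25 (< 0, left half-plane). Stable.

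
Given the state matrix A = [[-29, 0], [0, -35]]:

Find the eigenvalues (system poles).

For diagonal matrix, eigenvalues are diagonal entries: λ₁ = -29, λ₂ = -35.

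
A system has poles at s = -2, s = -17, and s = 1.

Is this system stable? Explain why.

Pole(s) at s = 1 are not in the left half-plane. System is unstable.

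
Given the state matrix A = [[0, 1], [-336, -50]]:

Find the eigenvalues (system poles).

det(A - λI) = λ² - (-50)λ + 336 = (λ - (-8))(λ - (-42)). Eigenvalues: -8, -42.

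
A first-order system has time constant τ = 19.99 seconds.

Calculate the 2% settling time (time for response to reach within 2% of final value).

For first-order system, 2% settling time ≈ 4τ = 4 × 19.99 = 79.96 s.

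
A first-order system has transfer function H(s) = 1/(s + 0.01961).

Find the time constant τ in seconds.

For H(s) = 1/(s + 1/τ), the pole is at -1/τ = -0.01961, so τ = 1/0.01961 = 50.99 s.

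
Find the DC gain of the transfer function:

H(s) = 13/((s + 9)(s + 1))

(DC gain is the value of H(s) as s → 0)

DC gain = H(0) = 13/(9 × 1) = 13/9 = 1.4444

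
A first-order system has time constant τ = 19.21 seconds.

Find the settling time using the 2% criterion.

For first-order system, 2% settling time ≈ 4τ = 4 × 19.21 = 76.84 s.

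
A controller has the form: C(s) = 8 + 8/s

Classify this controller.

This is a Proportional-Integral (PI) controller.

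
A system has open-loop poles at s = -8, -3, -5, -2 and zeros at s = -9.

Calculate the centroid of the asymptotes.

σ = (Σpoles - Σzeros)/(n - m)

σ = (Σpoles - Σzeros)/(n - m) = (-18 - (-9))/(4 - 1) = -9/3 = -3.0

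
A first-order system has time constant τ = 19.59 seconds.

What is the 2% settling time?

For first-order system, 2% settling time ≈ 4τ = 4 × 19.59 = 78.36 s.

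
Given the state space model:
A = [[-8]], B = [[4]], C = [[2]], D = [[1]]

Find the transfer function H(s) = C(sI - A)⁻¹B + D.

(sI - A)⁻¹ = 1/(s + 8). H(s) = 2×4/(s + 8) + 1 = (s + 16)/(s + 8).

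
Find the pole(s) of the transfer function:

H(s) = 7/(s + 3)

Pole is where denominator = 0: s + 3 = 0, so s = -3.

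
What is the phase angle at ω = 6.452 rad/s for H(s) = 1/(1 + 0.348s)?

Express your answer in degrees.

Phase = -arctan(ωτ) = -arctan(6.452 × 0.348) = -66.0°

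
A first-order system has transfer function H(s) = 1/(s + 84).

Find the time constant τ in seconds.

For H(s) = 1/(s + 1/τ), the pole is at -1/τ = -84, so τ = 1/84 = 0.0119 s.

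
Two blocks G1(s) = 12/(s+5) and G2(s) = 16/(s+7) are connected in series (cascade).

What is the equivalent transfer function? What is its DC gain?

Series: multiply transfer functions. G_eq = 12/(s+5) × 16/(s+7) = 192/((s+5)(s+7)). DC gain = 192/(5×7) = 5.4857.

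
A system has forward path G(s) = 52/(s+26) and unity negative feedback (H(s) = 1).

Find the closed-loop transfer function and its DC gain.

T(s) = G/(1+GH) = [52/(s+26)] / [1 + 52/(s+26)] = 52/(s+26+52) = 52/(s+78). DC gain = 52/78 = 0.6667.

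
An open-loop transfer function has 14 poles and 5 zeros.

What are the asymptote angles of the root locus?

n - m = 14 - 5 = 9. Angles: θk = (2k + 1)·180°/9 = 20°, 60°, 100°, 140°, 180°, 220°, 260°, 300°, 340°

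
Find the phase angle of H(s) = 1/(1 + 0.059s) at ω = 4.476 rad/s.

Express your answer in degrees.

Phase = -arctan(ωτ) = -arctan(4.476 × 0.059) = -14.8°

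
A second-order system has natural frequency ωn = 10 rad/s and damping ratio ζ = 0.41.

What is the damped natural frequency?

ωd = ωn√(1 - ζ²) = 10√(1 - 0.41²) = 9.12 rad/s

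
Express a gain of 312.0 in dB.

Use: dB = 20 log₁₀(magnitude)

dB = 20 log₁₀(312.0) = 49.9 dB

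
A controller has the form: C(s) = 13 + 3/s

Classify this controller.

This is a Proportional-Integral (PI) controller.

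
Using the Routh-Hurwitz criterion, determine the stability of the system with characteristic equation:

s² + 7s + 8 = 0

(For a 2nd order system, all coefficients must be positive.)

Coefficients: 1, 7, 8. All positive, so system is stable.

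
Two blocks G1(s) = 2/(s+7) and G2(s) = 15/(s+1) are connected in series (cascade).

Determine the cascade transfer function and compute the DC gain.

Series: multiply transfer functions. G_eq = 2/(s+7) × 15/(s+1) = 30/((s+7)(s+1)). DC gain = 30/(7×1) = 4.2857.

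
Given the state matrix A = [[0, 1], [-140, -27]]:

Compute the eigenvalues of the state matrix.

det(A - λI) = λ² - (-27)λ + 140 = (λ - (-20))(λ - (-7)). Eigenvalues: -20, -7.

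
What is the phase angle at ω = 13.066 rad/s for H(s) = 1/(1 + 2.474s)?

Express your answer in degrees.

Phase = -arctan(ωτ) = -arctan(13.066 × 2.474) = -88.2°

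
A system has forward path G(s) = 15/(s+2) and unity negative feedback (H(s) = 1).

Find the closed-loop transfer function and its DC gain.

T(s) = G/(1+GH) = [15/(s+2)] / [1 + 15/(s+2)] = 15/(s+2+15) = 15/(s+17). DC gain = 15/17 = 0.8824.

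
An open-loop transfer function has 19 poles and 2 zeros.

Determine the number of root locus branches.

Root locus has n branches where n = number of poles = 19.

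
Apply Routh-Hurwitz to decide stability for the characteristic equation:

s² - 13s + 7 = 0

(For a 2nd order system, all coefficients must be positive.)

Coefficients: 1, -13, 7. b=-13 not positive, so system is unstable.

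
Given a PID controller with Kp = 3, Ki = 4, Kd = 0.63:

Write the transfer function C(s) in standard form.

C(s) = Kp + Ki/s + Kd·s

Substituting values: C(s) = 3 + 4/s + 0.63s = (0.63s² + 3s + 4)/s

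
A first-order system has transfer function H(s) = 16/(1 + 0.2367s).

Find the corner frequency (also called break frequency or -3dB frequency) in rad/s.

Corner frequency = 1/τ = 1/0.2367 = 4.225 rad/s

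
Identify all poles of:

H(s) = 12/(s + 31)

Pole is where denominator = 0: s + 31 = 0, so s = -31.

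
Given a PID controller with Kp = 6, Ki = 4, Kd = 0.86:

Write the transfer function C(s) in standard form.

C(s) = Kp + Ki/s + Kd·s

Substituting values: C(s) = 6 + 4/s + 0.86s = (0.86s² + 6s + 4)/s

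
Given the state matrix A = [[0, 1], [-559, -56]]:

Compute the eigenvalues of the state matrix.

det(A - λI) = λ² - (-56)λ + 559 = (λ - (-43))(λ - (-13)). Eigenvalues: -43, -13.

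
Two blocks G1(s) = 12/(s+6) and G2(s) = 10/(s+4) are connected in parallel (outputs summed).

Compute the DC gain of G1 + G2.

Parallel: G_eq = G1 + G2. DC gain = G1(0) + G2(0) = 12/6 + 10/4 = 2 + 2.5 = 4.5.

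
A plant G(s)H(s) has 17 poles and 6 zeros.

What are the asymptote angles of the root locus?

n - m = 17 - 6 = 11. Angles: θk = (2k + 1)·180°/11 = 16.36°, 49.09°, 81.82°, 114.55°, 147.27°, 180°, 212.73°, 245.45°, 278.18°, 310.91°, 343.64°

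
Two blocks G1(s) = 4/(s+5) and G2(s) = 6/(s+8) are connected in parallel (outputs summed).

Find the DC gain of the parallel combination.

Parallel: G_eq = G1 + G2. DC gain = G1(0) + G2(0) = 4/5 + 6/8 = 0.8 + 0.75 = 1.55.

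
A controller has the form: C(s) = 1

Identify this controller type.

This is a Proportional (P) controller.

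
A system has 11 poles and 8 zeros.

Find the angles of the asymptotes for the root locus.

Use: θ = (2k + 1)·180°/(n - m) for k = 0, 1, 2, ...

n - m = 11 - 8 = 3. Angles: θk = (2k + 1)·180°/3 = 60°, 180°, 300°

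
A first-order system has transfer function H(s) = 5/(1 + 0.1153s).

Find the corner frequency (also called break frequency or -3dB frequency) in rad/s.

Corner frequency = 1/τ = 1/0.1153 = 8.673 rad/s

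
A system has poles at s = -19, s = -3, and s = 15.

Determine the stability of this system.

Pole(s) at s = 15 are not in the left half-plane. System is unstable.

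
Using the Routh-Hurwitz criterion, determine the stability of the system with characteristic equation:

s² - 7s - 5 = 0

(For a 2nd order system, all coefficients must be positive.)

Coefficients: 1, -7, -5. b=-7, c=-5 not positive, so system is unstable.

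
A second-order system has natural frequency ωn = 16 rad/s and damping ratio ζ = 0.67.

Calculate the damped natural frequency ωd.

ωd = ωn√(1 - ζ²) = 16√(1 - 0.67²) = 11.88 rad/s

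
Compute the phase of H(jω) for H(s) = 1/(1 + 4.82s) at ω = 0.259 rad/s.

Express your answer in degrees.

Phase = -arctan(ωτ) = -arctan(0.259 × 4.82) = -51.3°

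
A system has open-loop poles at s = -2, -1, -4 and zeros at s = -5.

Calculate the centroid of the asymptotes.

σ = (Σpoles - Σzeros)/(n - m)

σ = (Σpoles - Σzeros)/(n - m) = (-7 - (-5))/(3 - 1) = -2/2 = -1.0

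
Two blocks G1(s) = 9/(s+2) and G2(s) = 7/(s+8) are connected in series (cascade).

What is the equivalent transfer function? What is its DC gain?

Series: multiply transfer functions. G_eq = 9/(s+2) × 7/(s+8) = 63/((s+2)(s+8)). DC gain = 63/(2×8) = 3.9375.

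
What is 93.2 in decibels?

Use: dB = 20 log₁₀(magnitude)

dB = 20 log₁₀(93.2) = 39.4 dB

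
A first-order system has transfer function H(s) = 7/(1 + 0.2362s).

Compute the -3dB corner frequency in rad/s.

Corner frequency = 1/τ = 1/0.2362 = 4.234 rad/s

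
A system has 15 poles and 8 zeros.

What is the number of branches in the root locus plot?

Root locus has n branches where n = number of poles = 15.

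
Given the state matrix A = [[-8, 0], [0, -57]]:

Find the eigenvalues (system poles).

For diagonal matrix, eigenvalues are diagonal entries: λ₁ = -8, λ₂ = -57.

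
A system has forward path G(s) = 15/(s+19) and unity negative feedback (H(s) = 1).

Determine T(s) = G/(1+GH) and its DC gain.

T(s) = G/(1+GH) = [15/(s+19)] / [1 + 15/(s+19)] = 15/(s+19+15) = 15/(s+34). DC gain = 15/34 = 0.4412.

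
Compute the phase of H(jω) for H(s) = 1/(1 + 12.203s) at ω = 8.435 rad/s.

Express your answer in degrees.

Phase = -arctan(ωτ) = -arctan(8.435 × 12.203) = -89.4°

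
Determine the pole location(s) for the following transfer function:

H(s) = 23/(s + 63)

Pole is where denominator = 0: s + 63 = 0, so s = -63.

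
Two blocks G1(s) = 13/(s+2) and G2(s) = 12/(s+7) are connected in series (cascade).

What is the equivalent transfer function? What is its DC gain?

Series: multiply transfer functions. G_eq = 13/(s+2) × 12/(s+7) = 156/((s+2)(s+7)). DC gain = 156/(2×7) = 11.1429.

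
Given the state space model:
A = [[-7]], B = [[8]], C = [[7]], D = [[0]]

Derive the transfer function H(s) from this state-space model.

(sI - A)⁻¹ = 1/(s + 7). H(s) = 7 × 8/(s + 7) + 0 = 56/(s + 7).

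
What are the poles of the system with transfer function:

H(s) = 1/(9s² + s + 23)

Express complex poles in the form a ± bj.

Discriminant = 1² - 4×9×23 = 1 - 828 = -827 < 0, so the poles are a complex conjugate pair s = (-1 ± j√827)/(2×9). Real part = -1/(2×9) = -1/18 ≈ -0.0556; imaginary part = ±√827/(2×9) ≈ 1.5976. Poles: s = -0.0556 ± 1.5976j.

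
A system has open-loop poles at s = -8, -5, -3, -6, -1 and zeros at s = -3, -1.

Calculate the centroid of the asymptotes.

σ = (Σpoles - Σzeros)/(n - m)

σ = (Σpoles - Σzeros)/(n - m) = (-23 - (-4))/(5 - 2) = -19/3 = -6.33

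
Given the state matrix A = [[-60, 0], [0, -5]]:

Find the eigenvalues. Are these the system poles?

For diagonal matrix, eigenvalues are diagonal entries: λ₁ = -60, λ₂ = -5. Eigenvalues of A = system poles.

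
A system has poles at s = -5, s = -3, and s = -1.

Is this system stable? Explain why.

All poles are in the left half-plane. System is stable.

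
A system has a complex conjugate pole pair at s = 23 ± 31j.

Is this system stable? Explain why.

Real part of poles is 23 (> 0, right half-plane). Unstable.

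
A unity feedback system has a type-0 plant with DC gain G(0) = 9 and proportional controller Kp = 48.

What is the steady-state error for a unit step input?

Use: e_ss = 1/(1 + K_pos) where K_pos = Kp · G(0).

K_pos = Kp · G(0) = 48 × 9 = 432. e_ss = 1/(1 + 432) = 0.0023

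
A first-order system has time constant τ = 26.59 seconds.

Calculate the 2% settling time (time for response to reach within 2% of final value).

For first-order system, 2% settling time ≈ 4τ = 4 × 26.59 = 106.36 s.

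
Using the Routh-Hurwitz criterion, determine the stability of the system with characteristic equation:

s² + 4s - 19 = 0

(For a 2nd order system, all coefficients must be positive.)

Coefficients: 1, 4, -19. c=-19 not positive, so system is unstable.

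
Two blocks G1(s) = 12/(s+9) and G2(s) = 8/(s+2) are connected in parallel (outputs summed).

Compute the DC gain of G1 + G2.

Parallel: G_eq = G1 + G2. DC gain = G1(0) + G2(0) = 12/9 + 8/2 = 1.3333 + 4 = 5.3333.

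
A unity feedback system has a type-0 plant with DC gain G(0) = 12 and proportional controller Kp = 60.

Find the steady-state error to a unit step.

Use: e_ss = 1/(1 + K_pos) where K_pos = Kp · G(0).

K_pos = Kp · G(0) = 60 × 12 = 720. e_ss = 1/(1 + 720) = 0.0014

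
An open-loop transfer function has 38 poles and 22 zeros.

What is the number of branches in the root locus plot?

Root locus has n branches where n = number of poles = 38.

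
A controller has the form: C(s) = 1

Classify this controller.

This is a Proportional (P) controller.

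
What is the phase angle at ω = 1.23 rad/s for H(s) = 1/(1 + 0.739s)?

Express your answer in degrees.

Phase = -arctan(ωτ) = -arctan(1.23 × 0.739) = -42.3°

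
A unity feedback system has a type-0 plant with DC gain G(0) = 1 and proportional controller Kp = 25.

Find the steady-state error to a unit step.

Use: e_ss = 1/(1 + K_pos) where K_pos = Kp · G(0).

K_pos = Kp · G(0) = 25 × 1 = 25. e_ss = 1/(1 + 25) = 0.0385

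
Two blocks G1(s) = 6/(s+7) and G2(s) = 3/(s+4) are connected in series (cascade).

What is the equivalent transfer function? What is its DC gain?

Series: multiply transfer functions. G_eq = 6/(s+7) × 3/(s+4) = 18/((s+7)(s+4)). DC gain = 18/(7×4) = 0.6429.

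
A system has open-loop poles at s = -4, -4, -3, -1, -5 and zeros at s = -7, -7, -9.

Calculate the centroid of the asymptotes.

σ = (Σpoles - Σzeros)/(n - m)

σ = (Σpoles - Σzeros)/(n - m) = (-17 - (-23))/(5 - 3) = 6/2 = 3.0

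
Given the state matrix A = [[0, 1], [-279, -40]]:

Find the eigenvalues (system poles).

det(A - λI) = λ² - (-40)λ + 279 = (λ - (-9))(λ - (-31)). Eigenvalues: -9, -31.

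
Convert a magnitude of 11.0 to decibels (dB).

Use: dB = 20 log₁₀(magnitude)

dB = 20 log₁₀(11.0) = 20.8 dB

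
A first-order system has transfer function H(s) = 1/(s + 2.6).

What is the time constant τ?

For H(s) = 1/(s + 1/τ), the pole is at -1/τ = -2.6, so τ = 1/2.6 = 0.3846 s.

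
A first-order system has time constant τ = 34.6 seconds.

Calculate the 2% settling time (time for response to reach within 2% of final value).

For first-order system, 2% settling time ≈ 4τ = 4 × 34.6 = 138.4 s.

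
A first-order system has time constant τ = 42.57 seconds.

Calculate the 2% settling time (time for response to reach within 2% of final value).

For first-order system, 2% settling time ≈ 4τ = 4 × 42.57 = 170.28 s.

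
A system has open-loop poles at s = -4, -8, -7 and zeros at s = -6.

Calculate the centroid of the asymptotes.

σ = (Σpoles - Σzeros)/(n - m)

σ = (Σpoles - Σzeros)/(n - m) = (-19 - (-6))/(3 - 1) = -13/2 = -6.5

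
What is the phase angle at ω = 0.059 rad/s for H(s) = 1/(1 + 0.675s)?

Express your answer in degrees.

Phase = -arctan(ωτ) = -arctan(0.059 × 0.675) = -2.3°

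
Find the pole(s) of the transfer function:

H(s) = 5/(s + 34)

Pole is where denominator = 0: s + 34 = 0, so s = -34.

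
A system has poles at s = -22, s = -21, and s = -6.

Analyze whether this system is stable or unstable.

All poles are in the left half-plane. System is stable.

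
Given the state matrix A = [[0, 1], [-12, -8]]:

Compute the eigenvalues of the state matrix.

det(A - λI) = λ² - (-8)λ + 12 = (λ - (-6))(λ - (-2)). Eigenvalues: -6, -2.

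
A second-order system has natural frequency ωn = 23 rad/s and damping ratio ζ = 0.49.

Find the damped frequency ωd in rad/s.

ωd = ωn√(1 - ζ²) = 23√(1 - 0.49²) = 20.05 rad/s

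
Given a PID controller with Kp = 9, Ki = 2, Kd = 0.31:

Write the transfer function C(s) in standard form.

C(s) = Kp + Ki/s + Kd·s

Substituting values: C(s) = 9 + 2/s + 0.31s = (0.31s² + 9s + 2)/s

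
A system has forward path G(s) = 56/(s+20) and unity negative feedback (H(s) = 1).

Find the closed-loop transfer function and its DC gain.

T(s) = G/(1+GH) = [56/(s+20)] / [1 + 56/(s+20)] = 56/(s+20+56) = 56/(s+76). DC gain = 56/76 = 0.7368.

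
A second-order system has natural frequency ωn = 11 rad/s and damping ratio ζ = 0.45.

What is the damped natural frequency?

ωd = ωn√(1 - ζ²) = 11√(1 - 0.45²) = 9.82 rad/s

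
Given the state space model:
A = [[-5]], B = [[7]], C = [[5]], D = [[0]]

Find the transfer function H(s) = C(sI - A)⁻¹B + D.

(sI - A)⁻¹ = 1/(s + 5). H(s) = 5 × 7/(s + 5) + 0 = 35/(s + 5).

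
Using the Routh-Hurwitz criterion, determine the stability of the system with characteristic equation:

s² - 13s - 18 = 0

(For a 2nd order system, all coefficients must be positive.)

Coefficients: 1, -13, -18. b=-13, c=-18 not positive, so system is unstable.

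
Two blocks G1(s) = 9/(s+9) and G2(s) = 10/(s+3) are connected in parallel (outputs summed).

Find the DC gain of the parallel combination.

Parallel: G_eq = G1 + G2. DC gain = G1(0) + G2(0) = 9/9 + 10/3 = 1 + 3.3333 = 4.3333.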